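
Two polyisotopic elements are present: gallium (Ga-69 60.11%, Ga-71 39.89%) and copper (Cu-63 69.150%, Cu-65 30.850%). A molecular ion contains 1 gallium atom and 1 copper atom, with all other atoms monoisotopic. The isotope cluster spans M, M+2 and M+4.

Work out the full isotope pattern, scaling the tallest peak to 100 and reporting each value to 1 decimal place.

90.1 : 100.0 : 26.7

Gallium pattern (n=1): 0.6011 : 0.3989
Copper pattern (n=1): 0.6915 : 0.3085
Convolve the two distributions (both contribute in 2-u steps):
  M: 0.6011×0.6915 = 0.415661
  M+2: 0.6011×0.3085 + 0.3989×0.6915 = 0.461279
  M+4: 0.3989×0.3085 = 0.123061
Scale to base peak (0.461279) = 100: 90.1 : 100.0 : 26.7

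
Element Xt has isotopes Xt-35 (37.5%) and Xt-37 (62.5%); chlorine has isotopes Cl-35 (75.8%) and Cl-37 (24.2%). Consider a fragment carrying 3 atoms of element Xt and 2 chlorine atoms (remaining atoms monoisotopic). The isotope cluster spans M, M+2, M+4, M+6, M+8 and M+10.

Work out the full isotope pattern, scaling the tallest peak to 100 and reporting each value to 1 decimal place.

8.6 : 48.5 : 100.0 : 90.0 : 32.7 : 4.1

Element Xt pattern (n=3): 0.05273438 : 0.26367188 : 0.43945312 : 0.24414062
Chlorine pattern (n=2): 0.574564 : 0.366872 : 0.058564
Convolve the two distributions (both contribute in 2-u steps):
  M: 0.05273438×0.574564 = 0.030299
  M+2: 0.05273438×0.366872 + 0.26367188×0.574564 = 0.170843
  M+4: 0.05273438×0.058564 + 0.26367188×0.366872 + 0.43945312×0.574564 = 0.352316
  M+6: 0.26367188×0.058564 + 0.43945312×0.366872 + 0.24414062×0.574564 = 0.316939
  M+8: 0.43945312×0.058564 + 0.24414062×0.366872 = 0.115304
  M+10: 0.24414062×0.058564 = 0.014298
Scale to base peak (0.352316) = 100: 8.6 : 48.5 : 100.0 : 90.0 : 32.7 : 4.1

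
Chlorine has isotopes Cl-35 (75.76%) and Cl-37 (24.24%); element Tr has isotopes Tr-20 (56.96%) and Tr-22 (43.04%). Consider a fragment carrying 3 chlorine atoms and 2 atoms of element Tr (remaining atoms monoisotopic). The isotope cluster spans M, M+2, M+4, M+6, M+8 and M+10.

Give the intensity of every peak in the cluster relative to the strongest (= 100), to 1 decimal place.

40.5 : 100.0 : 94.2 : 42.3 : 9.1 : 0.8

Chlorine pattern (n=3): 0.4348304 : 0.41738208 : 0.13354464 : 0.01424288
Element Tr pattern (n=2): 0.32444416 : 0.49031168 : 0.18524416
Convolve the two distributions (both contribute in 2-u steps):
  M: 0.4348304×0.32444416 = 0.141078
  M+2: 0.4348304×0.49031168 + 0.41738208×0.32444416 = 0.348620
  M+4: 0.4348304×0.18524416 + 0.41738208×0.49031168 + 0.13354464×0.32444416 = 0.328525
  M+6: 0.41738208×0.18524416 + 0.13354464×0.49031168 + 0.01424288×0.32444416 = 0.147417
  M+8: 0.13354464×0.18524416 + 0.01424288×0.49031168 = 0.031722
  M+10: 0.01424288×0.18524416 = 0.002638
Scale to base peak (0.348620) = 100: 40.5 : 100.0 : 94.2 : 42.3 : 9.1 : 0.8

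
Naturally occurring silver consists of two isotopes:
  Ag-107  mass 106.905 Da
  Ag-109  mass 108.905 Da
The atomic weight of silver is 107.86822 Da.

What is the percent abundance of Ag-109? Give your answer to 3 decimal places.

Writing the weighted mean with unknown fraction x of Ag-107:
106.905·x + 108.905·(1 − x) = 107.86822
(106.905 − 108.905)·x = 107.86822 − 108.905
x = -1.03678 / -2.000 = 0.51839 → 51.839% Ag-107, 48.161% Ag-109.

48.161%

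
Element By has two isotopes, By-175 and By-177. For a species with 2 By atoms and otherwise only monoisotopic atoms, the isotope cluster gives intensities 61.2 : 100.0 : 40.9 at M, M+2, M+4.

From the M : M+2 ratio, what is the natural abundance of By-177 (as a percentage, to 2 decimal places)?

If p is the fraction of By that is By-175, then I(M+2)/I(M) = [C(2,1)·p^1·(1−p)] / p^2 = 2·(1−p)/p = 100.0/61.2 = 1.6340
(1−p)/p = 1.6340/2 = 0.8170  ⇒  p = 1/(1 + 0.8170) = 0.5504
By-175: 55.04%, By-177: 44.96%.

44.96%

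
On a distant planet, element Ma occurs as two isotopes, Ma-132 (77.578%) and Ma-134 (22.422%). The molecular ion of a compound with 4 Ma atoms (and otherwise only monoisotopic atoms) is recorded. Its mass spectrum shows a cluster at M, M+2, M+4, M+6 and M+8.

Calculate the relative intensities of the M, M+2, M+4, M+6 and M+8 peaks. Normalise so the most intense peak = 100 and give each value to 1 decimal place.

Expanding (0.77578 + 0.22422)^4:
P(M) = 0.77578^4 = 0.362205
P(M+2) = 4 × 0.77578^3 × 0.22422^1 = 0.418745
P(M+4) = 6 × 0.77578^2 × 0.22422^2 = 0.181542
P(M+6) = 4 × 0.77578^1 × 0.22422^3 = 0.034980
P(M+8) = 0.22422^4 = 0.002528
The M+2 peak is largest (0.418745); scaling to 100 gives 86.5 : 100.0 : 43.4 : 8.4 : 0.6.

86.5 : 100.0 : 43.4 : 8.4 : 0.6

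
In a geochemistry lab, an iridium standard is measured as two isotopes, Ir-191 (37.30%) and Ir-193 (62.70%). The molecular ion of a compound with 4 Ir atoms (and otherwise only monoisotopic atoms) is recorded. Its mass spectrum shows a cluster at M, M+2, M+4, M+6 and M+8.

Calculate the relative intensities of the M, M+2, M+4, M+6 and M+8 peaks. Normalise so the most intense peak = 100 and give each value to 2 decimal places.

5.26 : 35.39 : 89.23 : 100.00 : 42.02

The 4 Ir atoms are independent, so intensities follow the terms of (0.3730 + 0.6270)^4.
P(M) = 0.3730^4 = 0.019357
P(M+2) = 4 × 0.3730^3 × 0.6270^1 = 0.130153
P(M+4) = 6 × 0.3730^2 × 0.6270^2 = 0.328174
P(M+6) = 4 × 0.3730^1 × 0.6270^3 = 0.367766
P(M+8) = 0.6270^4 = 0.154550
The M+6 peak is largest (0.367766); scaling to 100 gives 5.26 : 35.39 : 89.23 : 100.00 : 42.02.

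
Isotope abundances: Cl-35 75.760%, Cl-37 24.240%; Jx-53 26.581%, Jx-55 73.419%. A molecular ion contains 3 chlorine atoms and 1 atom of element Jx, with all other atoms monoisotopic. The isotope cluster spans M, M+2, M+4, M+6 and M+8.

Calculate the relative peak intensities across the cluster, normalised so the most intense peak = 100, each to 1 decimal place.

Chlorine pattern (n=3): 0.4348304 : 0.41738208 : 0.13354464 : 0.01424288
Element Jx pattern (n=1): 0.26581 : 0.73419
Convolve the two distributions (both contribute in 2-u steps):
  M: 0.4348304×0.26581 = 0.115582
  M+2: 0.4348304×0.73419 + 0.41738208×0.26581 = 0.430192
  M+4: 0.41738208×0.73419 + 0.13354464×0.26581 = 0.341935
  M+6: 0.13354464×0.73419 + 0.01424288×0.26581 = 0.101833
  M+8: 0.01424288×0.73419 = 0.010457
Scale to base peak (0.430192) = 100: 26.9 : 100.0 : 79.5 : 23.7 : 2.4

26.9 : 100.0 : 79.5 : 23.7 : 2.4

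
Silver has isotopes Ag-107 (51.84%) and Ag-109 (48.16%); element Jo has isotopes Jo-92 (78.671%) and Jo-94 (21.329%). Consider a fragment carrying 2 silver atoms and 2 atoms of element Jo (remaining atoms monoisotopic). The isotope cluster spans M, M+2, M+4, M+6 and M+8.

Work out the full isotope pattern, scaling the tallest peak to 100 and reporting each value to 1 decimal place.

41.7 : 100.0 : 81.0 : 25.2 : 2.6

Silver pattern (n=2): 0.26873856 : 0.49932288 : 0.23193856
Element Jo pattern (n=2): 0.61891262 : 0.33559475 : 0.04549262
Convolve the two distributions (both contribute in 2-u steps):
  M: 0.26873856×0.61891262 = 0.166326
  M+2: 0.26873856×0.33559475 + 0.49932288×0.61891262 = 0.399224
  M+4: 0.26873856×0.04549262 + 0.49932288×0.33559475 + 0.23193856×0.61891262 = 0.323345
  M+6: 0.49932288×0.04549262 + 0.23193856×0.33559475 = 0.100553
  M+8: 0.23193856×0.04549262 = 0.010551
Scale to base peak (0.399224) = 100: 41.7 : 100.0 : 81.0 : 25.2 : 2.6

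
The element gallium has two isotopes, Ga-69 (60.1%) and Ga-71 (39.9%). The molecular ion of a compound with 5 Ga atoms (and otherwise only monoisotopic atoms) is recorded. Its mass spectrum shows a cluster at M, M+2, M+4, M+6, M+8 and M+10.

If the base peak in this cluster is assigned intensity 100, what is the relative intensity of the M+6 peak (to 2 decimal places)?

66.39

Binomial terms of (0.601 + 0.399)^5: M 0.0784, M+2 0.2603, M+4 0.3456, M+6 0.2294, M+8 0.0762, M+10 0.0101 → M+4 is the base peak.
P(M+4) = C(5,2) × 0.601^3 × 0.399^2 = 10 × 0.2170818 × 0.159201 = 0.345596 (base)
P(M+6) = C(5,3) × 0.601^2 × 0.399^3 = 10 × 0.361201 × 0.0635212 = 0.229439
Relative intensity = 0.229439 / 0.345596 × 100 = 66.39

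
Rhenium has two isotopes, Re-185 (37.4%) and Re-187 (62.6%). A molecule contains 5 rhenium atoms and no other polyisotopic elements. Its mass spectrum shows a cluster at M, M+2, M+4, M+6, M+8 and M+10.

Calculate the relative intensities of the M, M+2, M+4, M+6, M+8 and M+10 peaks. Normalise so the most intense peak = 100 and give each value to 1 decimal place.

2.1 : 17.8 : 59.7 : 100.0 : 83.7 : 28.0

Each Re atom is independently Re-185 (p = 0.374) or Re-187 (q = 0.626); the cluster is the binomial expansion (p + q)^5.
P(M) = 0.374^5 = 0.007317
P(M+2) = 5 × 0.374^4 × 0.626^1 = 0.061239
P(M+4) = 10 × 0.374^3 × 0.626^2 = 0.205005
P(M+6) = 10 × 0.374^2 × 0.626^3 = 0.343136
P(M+8) = 5 × 0.374^1 × 0.626^4 = 0.287170
P(M+10) = 0.626^5 = 0.096133
The M+6 peak is largest (0.343136); scaling to 100 gives 2.1 : 17.8 : 59.7 : 100.0 : 83.7 : 28.0.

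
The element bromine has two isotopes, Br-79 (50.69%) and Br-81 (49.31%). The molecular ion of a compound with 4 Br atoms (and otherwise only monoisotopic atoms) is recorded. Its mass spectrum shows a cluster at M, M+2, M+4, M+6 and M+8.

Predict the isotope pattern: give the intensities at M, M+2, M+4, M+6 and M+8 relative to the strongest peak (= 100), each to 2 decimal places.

Each Br atom is independently Br-79 (p = 0.5069) or Br-81 (q = 0.4931); the cluster is the binomial expansion (p + q)^4.
P(M) = 0.5069^4 = 0.066022
P(M+2) = 4 × 0.5069^3 × 0.4931^1 = 0.256899
P(M+4) = 6 × 0.5069^2 × 0.4931^2 = 0.374857
P(M+6) = 4 × 0.5069^1 × 0.4931^3 = 0.243101
P(M+8) = 0.4931^4 = 0.059121
The M+4 peak is largest (0.374857); scaling to 100 gives 17.61 : 68.53 : 100.00 : 64.85 : 15.77.

17.61 : 68.53 : 100.00 : 64.85 : 15.77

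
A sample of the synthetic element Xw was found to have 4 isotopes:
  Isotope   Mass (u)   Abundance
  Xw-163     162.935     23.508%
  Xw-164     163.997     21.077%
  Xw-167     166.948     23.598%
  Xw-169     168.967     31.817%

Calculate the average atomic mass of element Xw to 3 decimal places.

Weight each isotope mass by its fractional abundance: 0.23508 × 162.935 + 0.21077 × 163.997 + 0.23598 × 166.948 + 0.31817 × 168.967
= 38.3028 + 34.5656 + 39.3964 + 53.7602 = 166.0250 u

166.025 u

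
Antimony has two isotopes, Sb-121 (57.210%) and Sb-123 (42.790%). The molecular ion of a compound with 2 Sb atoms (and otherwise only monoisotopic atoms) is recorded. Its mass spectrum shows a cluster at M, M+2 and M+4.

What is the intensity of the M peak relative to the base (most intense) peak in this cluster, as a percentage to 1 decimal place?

66.8%

Binomial terms of (0.57210 + 0.42790)^2: M 0.3273, M+2 0.4896, M+4 0.1831 → M+2 is the base peak.
P(M+2) = C(2,1) × 0.57210^1 × 0.42790^1 = 2 × 0.5721 × 0.4279 = 0.489603 (base)
P(M) = C(2,0) × 0.57210^2 × 0.42790^0 = 1 × 0.32729841 × 1.0000 = 0.327298
Relative intensity = 0.327298 / 0.489603 × 100 = 66.8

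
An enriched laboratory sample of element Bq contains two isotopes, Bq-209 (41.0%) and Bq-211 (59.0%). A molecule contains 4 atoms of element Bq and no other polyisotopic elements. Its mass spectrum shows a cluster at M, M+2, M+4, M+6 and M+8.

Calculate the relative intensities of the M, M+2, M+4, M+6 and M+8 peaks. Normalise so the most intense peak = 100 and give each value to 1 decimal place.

8.0 : 46.3 : 100.0 : 95.9 : 34.5

Expanding (0.410 + 0.590)^4:
P(M) = 0.410^4 = 0.028258
P(M+2) = 4 × 0.410^3 × 0.590^1 = 0.162654
P(M+4) = 6 × 0.410^2 × 0.590^2 = 0.351094
P(M+6) = 4 × 0.410^1 × 0.590^3 = 0.336822
P(M+8) = 0.590^4 = 0.121174
The M+4 peak is largest (0.351094); scaling to 100 gives 8.0 : 46.3 : 100.0 : 95.9 : 34.5.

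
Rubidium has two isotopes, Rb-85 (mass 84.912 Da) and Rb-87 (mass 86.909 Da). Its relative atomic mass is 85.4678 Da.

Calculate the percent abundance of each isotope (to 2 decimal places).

With x = fraction of Rb-85 (so Rb-87 is 1 − x):
84.912·x + 86.909·(1 − x) = 85.4678
(84.912 − 86.909)·x = 85.4678 − 86.909
x = -1.4412 / -1.997 = 0.72168 → 72.17% Rb-85, 27.83% Rb-87.

Rb-85: 72.17%, Rb-87: 27.83%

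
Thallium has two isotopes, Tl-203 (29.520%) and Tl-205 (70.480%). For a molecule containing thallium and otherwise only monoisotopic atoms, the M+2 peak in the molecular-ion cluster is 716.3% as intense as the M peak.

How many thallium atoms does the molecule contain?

3

For n independent Tl atoms, I(M+2)/I(M) = n · (abundance Tl-205) / (abundance Tl-203) = n · 0.70480/0.29520.
n = 7.163 × 0.29520/0.70480 = 3.00 ≈ 3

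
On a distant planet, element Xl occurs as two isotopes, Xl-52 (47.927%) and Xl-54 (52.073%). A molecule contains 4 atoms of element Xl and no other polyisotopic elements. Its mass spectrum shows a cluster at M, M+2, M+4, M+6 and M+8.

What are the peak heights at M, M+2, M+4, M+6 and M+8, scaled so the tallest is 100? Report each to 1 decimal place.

Expanding (0.47927 + 0.52073)^4:
P(M) = 0.47927^4 = 0.052762
P(M+2) = 4 × 0.47927^3 × 0.52073^1 = 0.229305
P(M+4) = 6 × 0.47927^2 × 0.52073^2 = 0.373712
P(M+6) = 4 × 0.47927^1 × 0.52073^3 = 0.270694
P(M+8) = 0.52073^4 = 0.073528
The M+4 peak is largest (0.373712); scaling to 100 gives 14.1 : 61.4 : 100.0 : 72.4 : 19.7.

14.1 : 61.4 : 100.0 : 72.4 : 19.7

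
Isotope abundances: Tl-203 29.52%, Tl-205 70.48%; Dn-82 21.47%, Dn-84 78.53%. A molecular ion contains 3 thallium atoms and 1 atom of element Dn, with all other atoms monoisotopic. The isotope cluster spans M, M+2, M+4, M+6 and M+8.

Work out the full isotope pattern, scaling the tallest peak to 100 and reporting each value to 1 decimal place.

1.3 : 14.2 : 56.9 : 100.0 : 65.4

Thallium pattern (n=3): 0.02572463 : 0.18425524 : 0.43991564 : 0.35010449
Element Dn pattern (n=1): 0.2147 : 0.7853
Convolve the two distributions (both contribute in 2-u steps):
  M: 0.02572463×0.2147 = 0.005523
  M+2: 0.02572463×0.7853 + 0.18425524×0.2147 = 0.059761
  M+4: 0.18425524×0.7853 + 0.43991564×0.2147 = 0.239146
  M+6: 0.43991564×0.7853 + 0.35010449×0.2147 = 0.420633
  M+8: 0.35010449×0.7853 = 0.274937
Scale to base peak (0.420633) = 100: 1.3 : 14.2 : 56.9 : 100.0 : 65.4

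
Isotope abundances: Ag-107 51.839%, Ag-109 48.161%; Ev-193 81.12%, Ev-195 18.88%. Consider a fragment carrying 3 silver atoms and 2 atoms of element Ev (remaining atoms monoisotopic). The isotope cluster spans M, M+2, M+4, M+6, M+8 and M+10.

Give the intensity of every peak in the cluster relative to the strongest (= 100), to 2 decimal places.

Silver pattern (n=3): 0.13930601 : 0.38826655 : 0.36071887 : 0.11170857
Element Ev pattern (n=2): 0.65804544 : 0.30630912 : 0.03564544
Convolve the two distributions (both contribute in 2-u steps):
  M: 0.13930601×0.65804544 = 0.091670
  M+2: 0.13930601×0.30630912 + 0.38826655×0.65804544 = 0.298168
  M+4: 0.13930601×0.03564544 + 0.38826655×0.30630912 + 0.36071887×0.65804544 = 0.361265
  M+6: 0.38826655×0.03564544 + 0.36071887×0.30630912 + 0.11170857×0.65804544 = 0.197841
  M+8: 0.36071887×0.03564544 + 0.11170857×0.30630912 = 0.047075
  M+10: 0.11170857×0.03564544 = 0.003982
Scale to base peak (0.361265) = 100: 25.37 : 82.53 : 100.00 : 54.76 : 13.03 : 1.10

25.37 : 82.53 : 100.00 : 54.76 : 13.03 : 1.10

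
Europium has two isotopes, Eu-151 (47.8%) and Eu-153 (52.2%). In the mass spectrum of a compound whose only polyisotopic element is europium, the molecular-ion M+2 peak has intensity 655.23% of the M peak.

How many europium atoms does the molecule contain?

6

For n independent Eu atoms, I(M+2)/I(M) = n · (abundance Eu-153) / (abundance Eu-151) = n · 0.522/0.478.
n = 6.5523 × 0.478/0.522 = 6.00 ≈ 6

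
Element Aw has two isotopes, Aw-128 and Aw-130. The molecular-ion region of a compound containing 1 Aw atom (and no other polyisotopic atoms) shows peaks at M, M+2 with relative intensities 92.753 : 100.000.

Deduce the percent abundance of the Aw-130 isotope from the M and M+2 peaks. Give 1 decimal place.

If p is the fraction of Aw that is Aw-128, then I(M+2)/I(M) = [C(1,1)·p^0·(1−p)] / p^1 = 1·(1−p)/p = 100.000/92.753 = 1.0781
(1−p)/p = 1.0781/1 = 1.0781  ⇒  p = 1/(1 + 1.0781) = 0.4812
Aw-128: 48.1%, Aw-130: 51.9%.

51.9%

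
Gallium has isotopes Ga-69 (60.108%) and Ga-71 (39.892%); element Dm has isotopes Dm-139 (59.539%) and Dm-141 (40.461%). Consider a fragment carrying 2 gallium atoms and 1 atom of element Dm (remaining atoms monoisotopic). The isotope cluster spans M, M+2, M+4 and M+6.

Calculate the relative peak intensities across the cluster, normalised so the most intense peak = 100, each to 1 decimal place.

Gallium pattern (n=2): 0.36129717 : 0.47956567 : 0.15913717
Element Dm pattern (n=1): 0.59539 : 0.40461
Convolve the two distributions (both contribute in 2-u steps):
  M: 0.36129717×0.59539 = 0.215113
  M+2: 0.36129717×0.40461 + 0.47956567×0.59539 = 0.431713
  M+4: 0.47956567×0.40461 + 0.15913717×0.59539 = 0.288786
  M+6: 0.15913717×0.40461 = 0.064388
Scale to base peak (0.431713) = 100: 49.8 : 100.0 : 66.9 : 14.9

49.8 : 100.0 : 66.9 : 14.9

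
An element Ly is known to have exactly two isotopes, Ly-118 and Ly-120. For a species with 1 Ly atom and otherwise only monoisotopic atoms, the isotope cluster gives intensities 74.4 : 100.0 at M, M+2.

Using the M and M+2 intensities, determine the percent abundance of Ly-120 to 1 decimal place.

If p is the fraction of Ly that is Ly-118, then I(M+2)/I(M) = [C(1,1)·p^0·(1−p)] / p^1 = 1·(1−p)/p = 100.0/74.4 = 1.3441
(1−p)/p = 1.3441/1 = 1.3441  ⇒  p = 1/(1 + 1.3441) = 0.4266
Ly-118: 42.7%, Ly-120: 57.3%.

57.3%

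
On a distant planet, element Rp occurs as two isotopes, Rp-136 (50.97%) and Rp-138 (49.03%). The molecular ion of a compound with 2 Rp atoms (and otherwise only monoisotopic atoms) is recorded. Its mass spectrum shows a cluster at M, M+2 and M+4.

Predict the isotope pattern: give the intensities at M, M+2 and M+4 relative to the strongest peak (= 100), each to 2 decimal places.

Each Rp atom is independently Rp-136 (p = 0.5097) or Rp-138 (q = 0.4903); the cluster is the binomial expansion (p + q)^2.
P(M) = 0.5097^2 = 0.259794
P(M+2) = 2 × 0.5097^1 × 0.4903^1 = 0.499812
P(M+4) = 0.4903^2 = 0.240394
The M+2 peak is largest (0.499812); scaling to 100 gives 51.98 : 100.00 : 48.10.

51.98 : 100.00 : 48.10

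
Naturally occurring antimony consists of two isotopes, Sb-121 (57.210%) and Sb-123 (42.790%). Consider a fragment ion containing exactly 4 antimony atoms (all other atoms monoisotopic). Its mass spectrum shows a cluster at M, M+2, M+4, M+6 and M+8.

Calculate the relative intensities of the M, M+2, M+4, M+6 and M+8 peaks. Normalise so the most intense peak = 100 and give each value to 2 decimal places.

Each Sb atom is independently Sb-121 (p = 0.57210) or Sb-123 (q = 0.42790); the cluster is the binomial expansion (p + q)^4.
P(M) = 0.57210^4 = 0.107124
P(M+2) = 4 × 0.57210^3 × 0.42790^1 = 0.320493
P(M+4) = 6 × 0.57210^2 × 0.42790^2 = 0.359567
P(M+6) = 4 × 0.57210^1 × 0.42790^3 = 0.179291
P(M+8) = 0.42790^4 = 0.033525
The M+4 peak is largest (0.359567); scaling to 100 gives 29.79 : 89.13 : 100.00 : 49.86 : 9.32.

29.79 : 89.13 : 100.00 : 49.86 : 9.32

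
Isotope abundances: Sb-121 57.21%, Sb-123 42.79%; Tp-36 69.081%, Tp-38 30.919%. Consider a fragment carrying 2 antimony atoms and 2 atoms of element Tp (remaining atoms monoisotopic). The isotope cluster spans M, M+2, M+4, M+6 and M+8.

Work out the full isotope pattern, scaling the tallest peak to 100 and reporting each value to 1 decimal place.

Antimony pattern (n=2): 0.32729841 : 0.48960318 : 0.18309841
Element Tp pattern (n=2): 0.47721846 : 0.42718309 : 0.09559846
Convolve the two distributions (both contribute in 2-u steps):
  M: 0.32729841×0.47721846 = 0.156193
  M+2: 0.32729841×0.42718309 + 0.48960318×0.47721846 = 0.373464
  M+4: 0.32729841×0.09559846 + 0.48960318×0.42718309 + 0.18309841×0.47721846 = 0.327817
  M+6: 0.48960318×0.09559846 + 0.18309841×0.42718309 = 0.125022
  M+8: 0.18309841×0.09559846 = 0.017504
Scale to base peak (0.373464) = 100: 41.8 : 100.0 : 87.8 : 33.5 : 4.7

41.8 : 100.0 : 87.8 : 33.5 : 4.7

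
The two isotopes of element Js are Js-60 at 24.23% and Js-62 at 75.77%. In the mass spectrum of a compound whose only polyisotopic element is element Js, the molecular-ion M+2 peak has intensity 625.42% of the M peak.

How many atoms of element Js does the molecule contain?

For n independent Js atoms, I(M+2)/I(M) = n · (abundance Js-62) / (abundance Js-60) = n · 0.7577/0.2423.
n = 6.2542 × 0.2423/0.7577 = 2.00 ≈ 2

2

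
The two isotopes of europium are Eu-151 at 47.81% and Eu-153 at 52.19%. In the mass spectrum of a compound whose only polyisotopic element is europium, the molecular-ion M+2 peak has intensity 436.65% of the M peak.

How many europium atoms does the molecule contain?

With n Eu atoms, P(M+2)/P(M) = C(n,1)·p^(n−1)q / p^n = n·q/p = n · 0.5219/0.4781.
n = 4.3665 × 0.4781/0.5219 = 4.00 ≈ 4

4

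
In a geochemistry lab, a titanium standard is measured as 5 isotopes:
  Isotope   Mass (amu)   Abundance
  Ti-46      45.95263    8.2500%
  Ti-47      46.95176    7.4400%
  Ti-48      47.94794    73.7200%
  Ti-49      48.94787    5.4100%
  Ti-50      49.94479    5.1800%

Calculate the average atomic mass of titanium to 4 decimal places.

47.8667 amu

Ar = Σ fᵢ·mᵢ = 0.082500 × 45.95263 + 0.074400 × 46.95176 + 0.737200 × 47.94794 + 0.054100 × 48.94787 + 0.051800 × 49.94479
= 3.791092 + 3.493211 + 35.347221 + 2.648080 + 2.587140 = 47.866744 amu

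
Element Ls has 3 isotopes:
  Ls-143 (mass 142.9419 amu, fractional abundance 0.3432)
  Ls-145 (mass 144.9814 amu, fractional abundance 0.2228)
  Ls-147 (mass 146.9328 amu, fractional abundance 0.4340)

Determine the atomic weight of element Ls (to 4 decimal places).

The abundance-weighted mean is 0.3432 × 142.9419 + 0.2228 × 144.9814 + 0.4340 × 146.9328
= 49.05766 + 32.30186 + 63.76884 = 145.12836 amu

145.1284 amu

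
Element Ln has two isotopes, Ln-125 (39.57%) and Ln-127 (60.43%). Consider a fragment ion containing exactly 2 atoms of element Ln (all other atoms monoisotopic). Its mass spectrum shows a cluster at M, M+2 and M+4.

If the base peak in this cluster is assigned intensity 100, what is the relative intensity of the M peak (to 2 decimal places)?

Term probabilities: M 0.1566, M+2 0.4782, M+4 0.3652. Base peak = M+2.
P(M+2) = C(2,1) × 0.3957^1 × 0.6043^1 = 2 × 0.3957 × 0.6043 = 0.478243 (base)
P(M) = C(2,0) × 0.3957^2 × 0.6043^0 = 1 × 0.15657849 × 1.0000 = 0.156578
Relative intensity = 0.156578 / 0.478243 × 100 = 32.74

32.74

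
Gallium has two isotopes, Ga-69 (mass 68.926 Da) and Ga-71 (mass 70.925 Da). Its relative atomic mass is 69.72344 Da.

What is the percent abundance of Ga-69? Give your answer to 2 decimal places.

60.11%

Writing the weighted mean with unknown fraction x of Ga-69:
68.926·x + 70.925·(1 − x) = 69.72344
(68.926 − 70.925)·x = 69.72344 − 70.925
x = -1.20156 / -1.999 = 0.60108 → 60.11% Ga-69, 39.89% Ga-71.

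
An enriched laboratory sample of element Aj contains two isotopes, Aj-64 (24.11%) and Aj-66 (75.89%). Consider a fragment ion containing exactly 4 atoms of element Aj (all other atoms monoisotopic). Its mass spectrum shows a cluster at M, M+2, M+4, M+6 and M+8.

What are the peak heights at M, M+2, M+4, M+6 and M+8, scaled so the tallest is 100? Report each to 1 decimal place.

Each Aj atom is independently Aj-64 (p = 0.2411) or Aj-66 (q = 0.7589); the cluster is the binomial expansion (p + q)^4.
P(M) = 0.2411^4 = 0.003379
P(M+2) = 4 × 0.2411^3 × 0.7589^1 = 0.042544
P(M+4) = 6 × 0.2411^2 × 0.7589^2 = 0.200870
P(M+6) = 4 × 0.2411^1 × 0.7589^3 = 0.421513
P(M+8) = 0.7589^4 = 0.331694
The M+6 peak is largest (0.421513); scaling to 100 gives 0.8 : 10.1 : 47.7 : 100.0 : 78.7.

0.8 : 10.1 : 47.7 : 100.0 : 78.7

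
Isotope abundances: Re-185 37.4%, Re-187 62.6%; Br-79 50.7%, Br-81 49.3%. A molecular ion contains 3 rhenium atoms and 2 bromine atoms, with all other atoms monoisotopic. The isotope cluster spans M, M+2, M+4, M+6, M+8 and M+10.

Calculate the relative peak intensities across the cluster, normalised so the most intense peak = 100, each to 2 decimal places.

3.88 : 27.02 : 74.14 : 100.00 : 66.19 : 17.20

Rhenium pattern (n=3): 0.05231362 : 0.26268713 : 0.43968487 : 0.24531438
Bromine pattern (n=2): 0.257049 : 0.499902 : 0.243049
Convolve the two distributions (both contribute in 2-u steps):
  M: 0.05231362×0.257049 = 0.013447
  M+2: 0.05231362×0.499902 + 0.26268713×0.257049 = 0.093675
  M+4: 0.05231362×0.243049 + 0.26268713×0.499902 + 0.43968487×0.257049 = 0.257053
  M+6: 0.26268713×0.243049 + 0.43968487×0.499902 + 0.24531438×0.257049 = 0.346703
  M+8: 0.43968487×0.243049 + 0.24531438×0.499902 = 0.229498
  M+10: 0.24531438×0.243049 = 0.059623
Scale to base peak (0.346703) = 100: 3.88 : 27.02 : 74.14 : 100.00 : 66.19 : 17.20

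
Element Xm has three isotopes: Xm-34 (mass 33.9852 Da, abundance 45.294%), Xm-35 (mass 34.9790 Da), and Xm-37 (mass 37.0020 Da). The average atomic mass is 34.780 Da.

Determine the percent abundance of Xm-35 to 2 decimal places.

42.29%

Let x and y be the fractions of Xm-35 and Xm-37. Then x + y = 1 − 0.45294 = 0.54706 and 34.9790x + 37.0020y = 34.780 − 0.45294×33.9852 = 19.386743512.
Substituting: 34.9790x + 37.0020(0.54706 − x) = 19.386743512
(34.9790 − 37.0020)x = -0.855570608  ⇒  x = 0.42292, y = 0.12414
Xm-35: 42.29%, Xm-37: 12.41%.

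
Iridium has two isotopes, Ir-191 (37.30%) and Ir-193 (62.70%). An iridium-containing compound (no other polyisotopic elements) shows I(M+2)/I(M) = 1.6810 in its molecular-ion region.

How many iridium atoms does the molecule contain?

The M+2/M ratio from n Ir atoms is n · q/p = n · 0.6270/0.3730.
n = 1.6810 × 0.3730/0.6270 = 1.00 ≈ 1

1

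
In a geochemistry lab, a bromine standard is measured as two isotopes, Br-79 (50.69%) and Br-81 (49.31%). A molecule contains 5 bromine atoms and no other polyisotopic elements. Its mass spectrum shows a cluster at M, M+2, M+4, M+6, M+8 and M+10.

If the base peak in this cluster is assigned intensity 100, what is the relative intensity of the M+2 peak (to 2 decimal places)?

Binomial terms of (0.5069 + 0.4931)^5: M 0.0335, M+2 0.1628, M+4 0.3167, M+6 0.3081, M+8 0.1498, M+10 0.0292 → M+4 is the base peak.
P(M+4) = C(5,2) × 0.5069^3 × 0.4931^2 = 10 × 0.13024674 × 0.24314761 = 0.316692 (base)
P(M+2) = C(5,1) × 0.5069^4 × 0.4931^1 = 5 × 0.06602207 × 0.4931 = 0.162777
Relative intensity = 0.162777 / 0.316692 × 100 = 51.40

51.40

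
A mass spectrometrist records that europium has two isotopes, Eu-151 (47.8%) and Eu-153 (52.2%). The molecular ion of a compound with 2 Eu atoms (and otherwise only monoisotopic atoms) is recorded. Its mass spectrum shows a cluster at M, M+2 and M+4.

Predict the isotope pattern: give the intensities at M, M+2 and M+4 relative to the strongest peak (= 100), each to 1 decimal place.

Expanding (0.478 + 0.522)^2:
P(M) = 0.478^2 = 0.228484
P(M+2) = 2 × 0.478^1 × 0.522^1 = 0.499032
P(M+4) = 0.522^2 = 0.272484
The M+2 peak is largest (0.499032); scaling to 100 gives 45.8 : 100.0 : 54.6.

45.8 : 100.0 : 54.6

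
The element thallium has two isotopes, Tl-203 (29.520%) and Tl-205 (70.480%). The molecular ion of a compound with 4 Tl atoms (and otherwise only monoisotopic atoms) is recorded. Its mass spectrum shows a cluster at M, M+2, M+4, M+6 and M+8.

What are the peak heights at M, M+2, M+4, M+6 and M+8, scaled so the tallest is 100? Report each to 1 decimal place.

1.8 : 17.5 : 62.8 : 100.0 : 59.7

Each Tl atom is independently Tl-203 (p = 0.29520) or Tl-205 (q = 0.70480); the cluster is the binomial expansion (p + q)^4.
P(M) = 0.29520^4 = 0.007594
P(M+2) = 4 × 0.29520^3 × 0.70480^1 = 0.072523
P(M+4) = 6 × 0.29520^2 × 0.70480^2 = 0.259726
P(M+6) = 4 × 0.29520^1 × 0.70480^3 = 0.413403
P(M+8) = 0.70480^4 = 0.246754
The M+6 peak is largest (0.413403); scaling to 100 gives 1.8 : 17.5 : 62.8 : 100.0 : 59.7.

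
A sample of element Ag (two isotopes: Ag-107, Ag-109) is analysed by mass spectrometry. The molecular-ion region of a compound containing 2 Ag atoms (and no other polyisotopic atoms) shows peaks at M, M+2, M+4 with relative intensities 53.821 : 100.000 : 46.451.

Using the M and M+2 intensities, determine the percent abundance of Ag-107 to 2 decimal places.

51.84%

Write p for the Ag-107 fraction. I(M+2)/I(M) = [C(2,1)·p^1·(1−p)] / p^2 = 2·(1−p)/p = 100.000/53.821 = 1.8580
(1−p)/p = 1.8580/2 = 0.9290  ⇒  p = 1/(1 + 0.9290) = 0.5184
Ag-107: 51.84%, Ag-109: 48.16%.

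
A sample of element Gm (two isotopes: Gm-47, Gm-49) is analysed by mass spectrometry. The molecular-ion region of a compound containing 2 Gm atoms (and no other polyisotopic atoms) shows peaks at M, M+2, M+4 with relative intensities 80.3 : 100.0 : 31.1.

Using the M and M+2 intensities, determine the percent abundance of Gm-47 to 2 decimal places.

If p is the fraction of Gm that is Gm-47, then I(M+2)/I(M) = [C(2,1)·p^1·(1−p)] / p^2 = 2·(1−p)/p = 100.0/80.3 = 1.2453
(1−p)/p = 1.2453/2 = 0.6227  ⇒  p = 1/(1 + 0.6227) = 0.6163
Gm-47: 61.63%, Gm-49: 38.37%.

61.63%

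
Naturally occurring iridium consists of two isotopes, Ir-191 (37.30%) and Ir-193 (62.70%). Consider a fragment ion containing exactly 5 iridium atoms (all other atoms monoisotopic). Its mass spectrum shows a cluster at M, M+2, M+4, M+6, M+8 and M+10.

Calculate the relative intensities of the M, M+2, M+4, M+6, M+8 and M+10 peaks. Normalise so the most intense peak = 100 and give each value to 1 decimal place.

2.1 : 17.7 : 59.5 : 100.0 : 84.0 : 28.3

The 5 Ir atoms are independent, so intensities follow the terms of (0.3730 + 0.6270)^5.
P(M) = 0.3730^5 = 0.007220
P(M+2) = 5 × 0.3730^4 × 0.6270^1 = 0.060684
P(M+4) = 10 × 0.3730^3 × 0.6270^2 = 0.204015
P(M+6) = 10 × 0.3730^2 × 0.6270^3 = 0.342942
P(M+8) = 5 × 0.3730^1 × 0.6270^4 = 0.288237
P(M+10) = 0.6270^5 = 0.096903
The M+6 peak is largest (0.342942); scaling to 100 gives 2.1 : 17.7 : 59.5 : 100.0 : 84.0 : 28.3.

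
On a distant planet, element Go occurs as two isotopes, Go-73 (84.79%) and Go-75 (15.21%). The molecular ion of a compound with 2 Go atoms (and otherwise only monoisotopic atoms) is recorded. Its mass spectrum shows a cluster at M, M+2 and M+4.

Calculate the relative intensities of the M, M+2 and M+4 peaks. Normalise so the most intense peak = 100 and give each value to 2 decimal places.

100.00 : 35.88 : 3.22

Each Go atom is independently Go-73 (p = 0.8479) or Go-75 (q = 0.1521); the cluster is the binomial expansion (p + q)^2.
P(M) = 0.8479^2 = 0.718934
P(M+2) = 2 × 0.8479^1 × 0.1521^1 = 0.257931
P(M+4) = 0.1521^2 = 0.023134
The M peak is largest (0.718934); scaling to 100 gives 100.00 : 35.88 : 3.22.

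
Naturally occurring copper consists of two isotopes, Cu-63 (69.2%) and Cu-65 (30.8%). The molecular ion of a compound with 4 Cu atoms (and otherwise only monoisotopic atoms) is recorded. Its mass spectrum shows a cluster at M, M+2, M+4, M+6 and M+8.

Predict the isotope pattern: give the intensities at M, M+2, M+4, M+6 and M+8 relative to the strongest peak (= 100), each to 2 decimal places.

56.17 : 100.00 : 66.76 : 19.81 : 2.20

Expanding (0.692 + 0.308)^4:
P(M) = 0.692^4 = 0.229311
P(M+2) = 4 × 0.692^3 × 0.308^1 = 0.408253
P(M+4) = 6 × 0.692^2 × 0.308^2 = 0.272562
P(M+6) = 4 × 0.692^1 × 0.308^3 = 0.080876
P(M+8) = 0.308^4 = 0.008999
The M+2 peak is largest (0.408253); scaling to 100 gives 56.17 : 100.00 : 66.76 : 19.81 : 2.20.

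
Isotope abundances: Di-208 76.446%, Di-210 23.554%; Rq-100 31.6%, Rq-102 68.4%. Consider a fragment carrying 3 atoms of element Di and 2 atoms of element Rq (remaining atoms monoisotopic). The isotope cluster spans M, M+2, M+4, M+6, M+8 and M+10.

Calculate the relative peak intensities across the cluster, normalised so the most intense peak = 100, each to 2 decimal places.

Element Di pattern (n=3): 0.44674973 : 0.41294809 : 0.12723464 : 0.01306755
Element Rq pattern (n=2): 0.099856 : 0.432288 : 0.467856
Convolve the two distributions (both contribute in 2-u steps):
  M: 0.44674973×0.099856 = 0.044611
  M+2: 0.44674973×0.432288 + 0.41294809×0.099856 = 0.234360
  M+4: 0.44674973×0.467856 + 0.41294809×0.432288 + 0.12723464×0.099856 = 0.400232
  M+6: 0.41294809×0.467856 + 0.12723464×0.432288 + 0.01306755×0.099856 = 0.249507
  M+8: 0.12723464×0.467856 + 0.01306755×0.432288 = 0.065176
  M+10: 0.01306755×0.467856 = 0.006114
Scale to base peak (0.400232) = 100: 11.15 : 58.56 : 100.00 : 62.34 : 16.28 : 1.53

11.15 : 58.56 : 100.00 : 62.34 : 16.28 : 1.53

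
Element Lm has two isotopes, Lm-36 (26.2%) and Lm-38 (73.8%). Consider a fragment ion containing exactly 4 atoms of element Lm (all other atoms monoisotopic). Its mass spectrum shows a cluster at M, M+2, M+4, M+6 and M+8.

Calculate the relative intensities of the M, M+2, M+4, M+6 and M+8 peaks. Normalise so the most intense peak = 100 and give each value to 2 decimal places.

Each Lm atom is independently Lm-36 (p = 0.262) or Lm-38 (q = 0.738); the cluster is the binomial expansion (p + q)^4.
P(M) = 0.262^4 = 0.004712
P(M+2) = 4 × 0.262^3 × 0.738^1 = 0.053091
P(M+4) = 6 × 0.262^2 × 0.738^2 = 0.224319
P(M+6) = 4 × 0.262^1 × 0.738^3 = 0.421241
P(M+8) = 0.738^4 = 0.296637
The M+6 peak is largest (0.421241); scaling to 100 gives 1.12 : 12.60 : 53.25 : 100.00 : 70.42.

1.12 : 12.60 : 53.25 : 100.00 : 70.42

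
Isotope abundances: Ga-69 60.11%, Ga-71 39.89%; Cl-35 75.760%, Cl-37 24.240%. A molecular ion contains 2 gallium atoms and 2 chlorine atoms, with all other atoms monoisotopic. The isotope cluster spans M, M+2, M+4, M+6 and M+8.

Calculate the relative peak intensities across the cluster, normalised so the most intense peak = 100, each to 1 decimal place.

50.8 : 100.0 : 70.8 : 21.2 : 2.3

Gallium pattern (n=2): 0.36132121 : 0.47955758 : 0.15912121
Chlorine pattern (n=2): 0.57395776 : 0.36728448 : 0.05875776
Convolve the two distributions (both contribute in 2-u steps):
  M: 0.36132121×0.57395776 = 0.207383
  M+2: 0.36132121×0.36728448 + 0.47955758×0.57395776 = 0.407953
  M+4: 0.36132121×0.05875776 + 0.47955758×0.36728448 + 0.15912121×0.57395776 = 0.288693
  M+6: 0.47955758×0.05875776 + 0.15912121×0.36728448 = 0.086620
  M+8: 0.15912121×0.05875776 = 0.009350
Scale to base peak (0.407953) = 100: 50.8 : 100.0 : 70.8 : 21.2 : 2.3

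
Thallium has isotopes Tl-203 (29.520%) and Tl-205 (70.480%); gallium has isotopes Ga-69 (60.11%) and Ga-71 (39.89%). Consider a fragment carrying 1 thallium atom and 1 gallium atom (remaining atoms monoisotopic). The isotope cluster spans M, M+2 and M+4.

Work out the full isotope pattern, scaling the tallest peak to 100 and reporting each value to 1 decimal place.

Thallium pattern (n=1): 0.2952 : 0.7048
Gallium pattern (n=1): 0.6011 : 0.3989
Convolve the two distributions (both contribute in 2-u steps):
  M: 0.2952×0.6011 = 0.177445
  M+2: 0.2952×0.3989 + 0.7048×0.6011 = 0.541411
  M+4: 0.7048×0.3989 = 0.281145
Scale to base peak (0.541411) = 100: 32.8 : 100.0 : 51.9

32.8 : 100.0 : 51.9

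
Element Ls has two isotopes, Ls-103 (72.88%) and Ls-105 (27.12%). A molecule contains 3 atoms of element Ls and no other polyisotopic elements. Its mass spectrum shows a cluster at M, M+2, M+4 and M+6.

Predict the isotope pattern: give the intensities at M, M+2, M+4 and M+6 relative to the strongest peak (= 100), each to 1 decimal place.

Each Ls atom is independently Ls-103 (p = 0.7288) or Ls-105 (q = 0.2712); the cluster is the binomial expansion (p + q)^3.
P(M) = 0.7288^3 = 0.387102
P(M+2) = 3 × 0.7288^2 × 0.2712^1 = 0.432143
P(M+4) = 3 × 0.7288^1 × 0.2712^2 = 0.160808
P(M+6) = 0.2712^3 = 0.019947
The M+2 peak is largest (0.432143); scaling to 100 gives 89.6 : 100.0 : 37.2 : 4.6.

89.6 : 100.0 : 37.2 : 4.6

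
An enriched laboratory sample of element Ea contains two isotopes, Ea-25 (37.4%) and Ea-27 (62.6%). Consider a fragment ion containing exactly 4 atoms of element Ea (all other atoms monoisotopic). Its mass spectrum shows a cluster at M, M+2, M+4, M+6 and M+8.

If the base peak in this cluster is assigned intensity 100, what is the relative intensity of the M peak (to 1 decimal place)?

5.3

Binomial terms of (0.374 + 0.626)^4: M 0.0196, M+2 0.1310, M+4 0.3289, M+6 0.3670, M+8 0.1536 → M+6 is the base peak.
P(M+6) = C(4,3) × 0.374^1 × 0.626^3 = 4 × 0.3740 × 0.24531438 = 0.366990 (base)
P(M) = C(4,0) × 0.374^4 × 0.626^0 = 1 × 0.0195653 × 1.0000 = 0.019565
Relative intensity = 0.019565 / 0.366990 × 100 = 5.3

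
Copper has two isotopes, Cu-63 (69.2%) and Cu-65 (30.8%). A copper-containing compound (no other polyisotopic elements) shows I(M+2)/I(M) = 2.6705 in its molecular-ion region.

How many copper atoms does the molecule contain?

6

With n Cu atoms, P(M+2)/P(M) = C(n,1)·p^(n−1)q / p^n = n·q/p = n · 0.308/0.692.
n = 2.6705 × 0.692/0.308 = 6.00 ≈ 6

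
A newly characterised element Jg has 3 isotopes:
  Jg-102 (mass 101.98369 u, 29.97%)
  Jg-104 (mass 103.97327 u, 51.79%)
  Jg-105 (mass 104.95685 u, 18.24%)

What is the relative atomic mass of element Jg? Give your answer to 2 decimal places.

Weight each isotope mass by its fractional abundance: 0.2997 × 101.98369 + 0.5179 × 103.97327 + 0.1824 × 104.95685
= 30.564512 + 53.847757 + 19.144129 = 103.556398 u

103.56 u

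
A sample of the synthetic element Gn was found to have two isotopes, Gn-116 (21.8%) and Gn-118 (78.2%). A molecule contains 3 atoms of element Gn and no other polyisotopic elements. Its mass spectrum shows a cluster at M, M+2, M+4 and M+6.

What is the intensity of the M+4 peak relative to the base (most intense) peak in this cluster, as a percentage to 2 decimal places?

(0.218 + 0.782)^3 gives M 0.0104, M+2 0.1115, M+4 0.3999, M+6 0.4782; the largest is M+6.
P(M+6) = C(3,3) × 0.218^0 × 0.782^3 = 1 × 1.0000 × 0.47821177 = 0.478212 (base)
P(M+4) = C(3,2) × 0.218^1 × 0.782^2 = 3 × 0.2180 × 0.611524 = 0.399937
Relative intensity = 0.399937 / 0.478212 × 100 = 83.63

83.63%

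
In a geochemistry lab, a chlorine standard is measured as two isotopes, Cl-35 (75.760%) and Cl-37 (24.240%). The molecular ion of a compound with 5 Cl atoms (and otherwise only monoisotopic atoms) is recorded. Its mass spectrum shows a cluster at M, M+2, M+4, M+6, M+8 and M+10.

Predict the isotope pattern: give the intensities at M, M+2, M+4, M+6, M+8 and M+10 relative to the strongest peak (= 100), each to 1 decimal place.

The 5 Cl atoms are independent, so intensities follow the terms of (0.75760 + 0.24240)^5.
P(M) = 0.75760^5 = 0.249574
P(M+2) = 5 × 0.75760^4 × 0.24240^1 = 0.399266
P(M+4) = 10 × 0.75760^3 × 0.24240^2 = 0.255497
P(M+6) = 10 × 0.75760^2 × 0.24240^3 = 0.081748
P(M+8) = 5 × 0.75760^1 × 0.24240^4 = 0.013078
P(M+10) = 0.24240^5 = 0.000837
The M+2 peak is largest (0.399266); scaling to 100 gives 62.5 : 100.0 : 64.0 : 20.5 : 3.3 : 0.2.

62.5 : 100.0 : 64.0 : 20.5 : 3.3 : 0.2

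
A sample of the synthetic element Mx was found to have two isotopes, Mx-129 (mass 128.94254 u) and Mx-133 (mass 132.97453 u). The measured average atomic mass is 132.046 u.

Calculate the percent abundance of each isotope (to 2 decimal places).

Let x be the fractional abundance of Mx-129; then Mx-133 has abundance 1 − x.
128.94254·x + 132.97453·(1 − x) = 132.046
(128.94254 − 132.97453)·x = 132.046 − 132.97453
x = -0.92853 / -4.03199 = 0.23029 → 23.03% Mx-129, 76.97% Mx-133.

Mx-129: 23.03%, Mx-133: 76.97%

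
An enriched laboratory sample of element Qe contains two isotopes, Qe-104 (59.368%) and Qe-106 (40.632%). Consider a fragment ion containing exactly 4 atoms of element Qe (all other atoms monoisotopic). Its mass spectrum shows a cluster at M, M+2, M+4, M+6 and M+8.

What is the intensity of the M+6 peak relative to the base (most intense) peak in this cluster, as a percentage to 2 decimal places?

45.63%

Binomial terms of (0.59368 + 0.40632)^4: M 0.1242, M+2 0.3401, M+4 0.3491, M+6 0.1593, M+8 0.0273 → M+4 is the base peak.
P(M+4) = C(4,2) × 0.59368^2 × 0.40632^2 = 6 × 0.35245594 × 0.16509594 = 0.349134 (base)
P(M+6) = C(4,3) × 0.59368^1 × 0.40632^3 = 4 × 0.59368 × 0.06708178 = 0.159300
Relative intensity = 0.159300 / 0.349134 × 100 = 45.63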